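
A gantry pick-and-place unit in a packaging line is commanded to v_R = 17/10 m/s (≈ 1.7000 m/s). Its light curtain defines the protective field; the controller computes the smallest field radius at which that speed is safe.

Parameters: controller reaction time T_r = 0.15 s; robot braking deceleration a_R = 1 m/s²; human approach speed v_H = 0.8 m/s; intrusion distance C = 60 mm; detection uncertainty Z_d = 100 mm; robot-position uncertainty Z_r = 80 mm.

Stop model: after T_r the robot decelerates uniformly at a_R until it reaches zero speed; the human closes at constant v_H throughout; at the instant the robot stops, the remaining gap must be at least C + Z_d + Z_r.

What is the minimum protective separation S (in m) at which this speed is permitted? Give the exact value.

S_min = 171/50 m = 3.4200 m

braking lasts T_s = (17/10)/1 = 1.7000 s
robot in T_r: 1.7000·0.1500 = 0.2550 m
robot covers 1.7000·1.7000 − ½·1.0000·1.7000² = 1.4450 m while stopping
person approaches 0.8000·(0.1500+1.7000) = 1.4800 m
margins: 0.0600+0.1000+0.0800 = 0.2400 m
S_min ≈ 0.2550+1.4450+1.4800+0.2400  ⇒  S_min = 171/50 m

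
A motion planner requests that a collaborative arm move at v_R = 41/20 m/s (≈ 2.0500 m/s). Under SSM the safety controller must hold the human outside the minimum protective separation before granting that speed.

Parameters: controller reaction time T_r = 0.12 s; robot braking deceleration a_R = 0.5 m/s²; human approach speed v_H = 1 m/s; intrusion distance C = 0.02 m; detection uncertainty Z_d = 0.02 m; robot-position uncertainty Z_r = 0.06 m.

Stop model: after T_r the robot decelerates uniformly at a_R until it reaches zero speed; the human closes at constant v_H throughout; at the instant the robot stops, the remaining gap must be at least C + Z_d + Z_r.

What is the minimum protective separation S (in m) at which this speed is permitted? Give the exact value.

braking lasts T_s = (41/20)/(1/2) = 4.1000 s
reaction-phase robot travel = 2.0500·0.1200 = 0.2460 m
robot under decel: 2.0500²/(2·0.5000) = 4.2025 m
human over T_r+T_s: 1.0000·(0.1200+4.1000) = 4.2200 m
C+Z_d+Z_r = 0.0200+0.0200+0.0600 = 0.1000 m
S_min ≈ 0.2460+4.2025+4.2200+0.1000  ⇒  S_min = 17537/2000 m

S_min = 17537/2000 m = 8.7685 m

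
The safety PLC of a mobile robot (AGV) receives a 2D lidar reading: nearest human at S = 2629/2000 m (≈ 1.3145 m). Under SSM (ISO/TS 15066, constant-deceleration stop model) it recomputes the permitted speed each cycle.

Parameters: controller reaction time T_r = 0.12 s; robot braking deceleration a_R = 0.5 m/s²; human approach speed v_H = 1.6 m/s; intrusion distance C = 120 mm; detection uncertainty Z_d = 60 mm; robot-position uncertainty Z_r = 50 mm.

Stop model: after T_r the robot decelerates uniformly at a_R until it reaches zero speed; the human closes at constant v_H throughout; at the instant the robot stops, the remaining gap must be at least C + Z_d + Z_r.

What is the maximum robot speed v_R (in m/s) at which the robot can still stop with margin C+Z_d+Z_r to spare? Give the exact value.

quadratic (1)·v² + (83/25)·v + (-357/400) = 0
  disc = (83/25)² − 4·(1)·(-357/400) = 36481/2500 ; √disc = 191/50
  v_R = (−(83/25) + 191/50) / (2·(1)) = 1/4 m/s
check:
T_s = v_R/a_R = (1/4)/(1/2) = 0.5000 s
robot in T_r: 0.2500·0.1200 = 0.0300 m
braking distance = 0.2500²/(2·0.5000) = 0.0625 m
human closes 1.6000·0.6200 = 0.9920 m
margins: 0.1200+0.0600+0.0500 = 0.2300 m
sum ≈ 0.0300+0.0625+0.9920+0.2300 ≈ 1.3145 m = S ✓

v_R_max = 1/4 m/s = 0.2500 m/s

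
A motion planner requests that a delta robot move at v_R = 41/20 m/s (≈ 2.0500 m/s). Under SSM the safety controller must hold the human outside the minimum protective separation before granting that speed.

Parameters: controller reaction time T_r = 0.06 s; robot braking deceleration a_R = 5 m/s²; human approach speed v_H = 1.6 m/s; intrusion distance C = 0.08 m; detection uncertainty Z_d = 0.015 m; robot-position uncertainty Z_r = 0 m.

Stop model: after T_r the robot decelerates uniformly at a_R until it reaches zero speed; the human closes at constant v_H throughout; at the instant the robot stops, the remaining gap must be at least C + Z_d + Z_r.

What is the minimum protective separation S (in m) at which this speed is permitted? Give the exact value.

S_min = 5561/4000 m = 1.3902 m

braking lasts T_s = (41/20)/5 = 0.4100 s
reaction-phase robot travel = 2.0500·0.0600 = 0.1230 m
robot covers 2.0500·0.4100 − ½·5.0000·0.4100² = 0.4203 m while stopping
human over T_r+T_s: 1.6000·(0.0600+0.4100) = 0.7520 m
residual clearance needed = 0.0800+0.0150+0.0000 = 0.0950 m
S_min ≈ 0.1230+0.4203+0.7520+0.0950  ⇒  S_min = 5561/4000 m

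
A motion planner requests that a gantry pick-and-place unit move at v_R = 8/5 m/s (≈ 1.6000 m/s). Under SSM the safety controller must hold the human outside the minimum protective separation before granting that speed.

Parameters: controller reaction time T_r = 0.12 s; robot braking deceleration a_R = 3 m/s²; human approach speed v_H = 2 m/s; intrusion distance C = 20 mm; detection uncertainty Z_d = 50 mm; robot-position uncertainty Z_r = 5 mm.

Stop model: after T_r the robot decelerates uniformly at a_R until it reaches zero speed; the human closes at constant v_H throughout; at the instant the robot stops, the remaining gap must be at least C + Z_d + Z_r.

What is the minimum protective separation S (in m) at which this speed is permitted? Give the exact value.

S_min = 6001/3000 m = 2.0003 m

braking lasts T_s = (8/5)/3 = 0.5333 s
robot covers v_R·T_r = 1.6000·0.1200 = 0.1920 m before braking
braking distance = 1.6000²/(2·3.0000) = 0.4267 m
person approaches 2.0000·(0.1200+0.5333) = 1.3067 m
margins: 0.0200+0.0500+0.0050 = 0.0750 m
S_min ≈ 0.1920+0.4267+1.3067+0.0750  ⇒  S_min = 6001/3000 m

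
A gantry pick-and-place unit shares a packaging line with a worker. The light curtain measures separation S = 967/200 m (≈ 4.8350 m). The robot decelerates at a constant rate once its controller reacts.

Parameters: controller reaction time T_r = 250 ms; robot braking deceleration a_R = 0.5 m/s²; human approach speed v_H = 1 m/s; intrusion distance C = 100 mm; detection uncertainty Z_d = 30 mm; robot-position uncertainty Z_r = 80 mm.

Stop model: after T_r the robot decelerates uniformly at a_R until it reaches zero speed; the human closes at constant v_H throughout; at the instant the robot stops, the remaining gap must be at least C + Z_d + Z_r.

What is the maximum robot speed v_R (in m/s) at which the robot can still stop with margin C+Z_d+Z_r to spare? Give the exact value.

v_R_max = 5/4 m/s = 1.2500 m/s

quadratic (1)·v² + (9/4)·v + (-35/8) = 0
  disc = (9/4)² − 4·(1)·(-35/8) = 361/16 ; √disc = 19/4
  v_R = (−(9/4) + 19/4) / (2·(1)) = 5/4 m/s
check:
braking lasts T_s = (5/4)/(1/2) = 2.5000 s
robot covers v_R·T_r = 1.2500·0.2500 = 0.3125 m before braking
braking distance = 1.2500²/(2·0.5000) = 1.5625 m
human over T_r+T_s: 1.0000·(0.2500+2.5000) = 2.7500 m
margins: 0.1000+0.0300+0.0800 = 0.2100 m
sum ≈ 0.3125+1.5625+2.7500+0.2100 ≈ 4.8350 m = S ✓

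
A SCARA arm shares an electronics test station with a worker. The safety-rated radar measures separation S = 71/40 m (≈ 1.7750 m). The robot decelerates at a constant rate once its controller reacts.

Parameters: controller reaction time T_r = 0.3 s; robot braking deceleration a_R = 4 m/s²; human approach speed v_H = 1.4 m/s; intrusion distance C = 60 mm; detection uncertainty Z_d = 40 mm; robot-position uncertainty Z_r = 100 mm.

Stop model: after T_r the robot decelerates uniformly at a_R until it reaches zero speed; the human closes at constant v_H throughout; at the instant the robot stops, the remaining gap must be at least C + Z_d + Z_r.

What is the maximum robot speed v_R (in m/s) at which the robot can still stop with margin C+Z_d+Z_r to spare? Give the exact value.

v_R_max = 7/5 m/s = 1.4000 m/s

quadratic (1/8)·v² + (13/20)·v + (-231/200) = 0
  disc = (13/20)² − 4·(1/8)·(-231/200) = 1 ; √disc = 1
  v_R = (−(13/20) + 1) / (2·(1/8)) = 7/5 m/s
check:
stop time T_s = (7/5)/4 = 0.3500 s
robot covers v_R·T_r = 1.4000·0.3000 = 0.4200 m before braking
braking distance = 1.4000²/(2·4.0000) = 0.2450 m
human over T_r+T_s: 1.4000·(0.3000+0.3500) = 0.9100 m
residual clearance needed = 0.0600+0.0400+0.1000 = 0.2000 m
sum ≈ 0.4200+0.2450+0.9100+0.2000 ≈ 1.7750 m = S ✓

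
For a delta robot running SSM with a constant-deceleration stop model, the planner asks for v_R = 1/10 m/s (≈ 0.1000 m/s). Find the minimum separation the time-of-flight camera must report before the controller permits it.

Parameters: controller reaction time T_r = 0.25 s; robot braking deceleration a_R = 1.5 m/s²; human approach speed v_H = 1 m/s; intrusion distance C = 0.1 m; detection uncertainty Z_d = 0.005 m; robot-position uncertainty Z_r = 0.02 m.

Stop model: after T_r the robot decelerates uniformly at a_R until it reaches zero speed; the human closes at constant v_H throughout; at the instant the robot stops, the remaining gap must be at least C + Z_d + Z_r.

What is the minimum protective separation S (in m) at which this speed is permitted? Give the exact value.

T_s = v_R/a_R = (1/10)/(3/2) = 0.0667 s
robot covers v_R·T_r = 0.1000·0.2500 = 0.0250 m before braking
robot covers 0.1000·0.0667 − ½·1.5000·0.0667² = 0.0033 m while stopping
person approaches 1.0000·(0.2500+0.0667) = 0.3167 m
residual clearance needed = 0.1000+0.0050+0.0200 = 0.1250 m
S_min ≈ 0.0250+0.0033+0.3167+0.1250  ⇒  S_min = 47/100 m

S_min = 47/100 m = 0.4700 m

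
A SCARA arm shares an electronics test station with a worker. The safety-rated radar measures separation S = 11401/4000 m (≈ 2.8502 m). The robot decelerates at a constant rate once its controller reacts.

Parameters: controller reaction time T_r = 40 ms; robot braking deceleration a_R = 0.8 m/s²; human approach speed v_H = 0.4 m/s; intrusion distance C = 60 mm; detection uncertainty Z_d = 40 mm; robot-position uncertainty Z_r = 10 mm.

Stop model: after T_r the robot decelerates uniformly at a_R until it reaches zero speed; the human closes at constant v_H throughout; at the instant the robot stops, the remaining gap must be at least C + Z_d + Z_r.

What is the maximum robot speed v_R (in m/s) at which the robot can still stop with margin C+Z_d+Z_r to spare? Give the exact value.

quadratic (5/8)·v² + (27/50)·v + (-10897/4000) = 0
  disc = (27/50)² − 4·(5/8)·(-10897/4000) = 284089/40000 ; √disc = 533/200
  v_R = (−(27/50) + 533/200) / (2·(5/8)) = 17/10 m/s
check:
T_s = v_R/a_R = (17/10)/(4/5) = 2.1250 s
robot covers v_R·T_r = 1.7000·0.0400 = 0.0680 m before braking
robot covers 1.7000·2.1250 − ½·0.8000·2.1250² = 1.8062 m while stopping
person approaches 0.4000·(0.0400+2.1250) = 0.8660 m
residual clearance needed = 0.0600+0.0400+0.0100 = 0.1100 m
sum ≈ 0.0680+1.8062+0.8660+0.1100 ≈ 2.8502 m = S ✓

v_R_max = 17/10 m/s = 1.7000 m/s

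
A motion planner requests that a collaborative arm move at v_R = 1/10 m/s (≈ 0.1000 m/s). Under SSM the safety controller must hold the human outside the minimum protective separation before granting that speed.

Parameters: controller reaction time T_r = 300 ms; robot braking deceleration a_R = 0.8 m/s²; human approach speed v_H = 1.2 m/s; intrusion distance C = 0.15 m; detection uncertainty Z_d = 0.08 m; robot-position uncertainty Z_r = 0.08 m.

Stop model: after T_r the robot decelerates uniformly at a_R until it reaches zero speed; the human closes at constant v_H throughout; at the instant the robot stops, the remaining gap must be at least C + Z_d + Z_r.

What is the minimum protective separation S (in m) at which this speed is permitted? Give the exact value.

S_min = 137/160 m = 0.8562 m

braking lasts T_s = (1/10)/(4/5) = 0.1250 s
robot in T_r: 0.1000·0.3000 = 0.0300 m
robot under decel: 0.1000²/(2·0.8000) = 0.0063 m
person approaches 1.2000·(0.3000+0.1250) = 0.5100 m
margins: 0.1500+0.0800+0.0800 = 0.3100 m
S_min ≈ 0.0300+0.0063+0.5100+0.3100  ⇒  S_min = 137/160 m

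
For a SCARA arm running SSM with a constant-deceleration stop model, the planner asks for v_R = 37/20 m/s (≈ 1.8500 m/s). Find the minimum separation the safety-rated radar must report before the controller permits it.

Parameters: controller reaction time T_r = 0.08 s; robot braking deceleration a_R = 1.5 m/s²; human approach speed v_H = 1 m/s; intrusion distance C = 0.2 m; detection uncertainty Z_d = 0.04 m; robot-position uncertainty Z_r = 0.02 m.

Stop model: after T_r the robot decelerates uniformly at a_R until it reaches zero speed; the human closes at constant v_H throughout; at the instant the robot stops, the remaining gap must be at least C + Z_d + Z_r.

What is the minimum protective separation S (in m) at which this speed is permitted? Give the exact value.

braking lasts T_s = (37/20)/(3/2) = 1.2333 s
robot in T_r: 1.8500·0.0800 = 0.1480 m
braking distance = 1.8500²/(2·1.5000) = 1.1408 m
human over T_r+T_s: 1.0000·(0.0800+1.2333) = 1.3133 m
C+Z_d+Z_r = 0.2000+0.0400+0.0200 = 0.2600 m
S_min ≈ 0.1480+1.1408+1.3133+0.2600  ⇒  S_min = 17173/6000 m

S_min = 17173/6000 m = 2.8622 m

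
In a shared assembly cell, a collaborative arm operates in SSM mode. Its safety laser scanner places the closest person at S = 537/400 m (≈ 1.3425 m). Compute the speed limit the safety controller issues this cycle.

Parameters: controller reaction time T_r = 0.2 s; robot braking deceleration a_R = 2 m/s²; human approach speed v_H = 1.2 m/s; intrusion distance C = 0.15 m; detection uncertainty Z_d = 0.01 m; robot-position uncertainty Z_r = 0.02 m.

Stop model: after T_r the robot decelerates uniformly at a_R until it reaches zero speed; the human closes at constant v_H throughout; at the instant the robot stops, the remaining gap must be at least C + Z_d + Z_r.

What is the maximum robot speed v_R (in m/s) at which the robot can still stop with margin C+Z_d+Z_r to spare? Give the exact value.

v_R_max = 9/10 m/s = 0.9000 m/s

at the boundary: (1/4)·v² + (4/5)·v + (-369/400) = 0
  disc = (4/5)² − 4·(1/4)·(-369/400) = 25/16 ; √disc = 5/4
  v_R = (−(4/5) + 5/4) / (2·(1/4)) = 9/10 m/s
check:
braking lasts T_s = (9/10)/2 = 0.4500 s
robot covers v_R·T_r = 0.9000·0.2000 = 0.1800 m before braking
robot under decel: 0.9000²/(2·2.0000) = 0.2025 m
person approaches 1.2000·(0.2000+0.4500) = 0.7800 m
margins: 0.1500+0.0100+0.0200 = 0.1800 m
sum ≈ 0.1800+0.2025+0.7800+0.1800 ≈ 1.3425 m = S ✓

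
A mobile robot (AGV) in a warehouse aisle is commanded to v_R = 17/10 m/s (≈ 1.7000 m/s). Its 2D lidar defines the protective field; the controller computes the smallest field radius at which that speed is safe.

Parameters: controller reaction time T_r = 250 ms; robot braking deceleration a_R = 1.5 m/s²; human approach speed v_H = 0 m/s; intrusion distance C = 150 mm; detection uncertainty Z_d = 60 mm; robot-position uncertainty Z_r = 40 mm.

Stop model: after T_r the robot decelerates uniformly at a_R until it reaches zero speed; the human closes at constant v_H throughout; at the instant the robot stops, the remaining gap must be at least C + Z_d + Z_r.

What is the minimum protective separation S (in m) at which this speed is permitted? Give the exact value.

S_min = 983/600 m = 1.6383 m

stop time T_s = (17/10)/(3/2) = 1.1333 s
reaction-phase robot travel = 1.7000·0.2500 = 0.4250 m
robot covers 1.7000·1.1333 − ½·1.5000·1.1333² = 0.9633 m while stopping
person approaches 0.0000·(0.2500+1.1333) = 0.0000 m
margins: 0.1500+0.0600+0.0400 = 0.2500 m
S_min ≈ 0.4250+0.9633+0.0000+0.2500  ⇒  S_min = 983/600 m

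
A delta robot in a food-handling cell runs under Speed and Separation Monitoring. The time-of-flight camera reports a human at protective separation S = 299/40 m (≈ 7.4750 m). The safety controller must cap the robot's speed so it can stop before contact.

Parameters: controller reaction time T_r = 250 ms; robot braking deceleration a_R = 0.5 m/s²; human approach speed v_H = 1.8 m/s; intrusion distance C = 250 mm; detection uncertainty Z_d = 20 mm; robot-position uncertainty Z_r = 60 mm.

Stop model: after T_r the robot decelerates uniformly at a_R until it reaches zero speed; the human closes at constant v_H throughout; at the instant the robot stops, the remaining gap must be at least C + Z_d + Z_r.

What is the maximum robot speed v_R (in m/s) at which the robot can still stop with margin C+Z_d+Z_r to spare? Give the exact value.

collect terms ⇒ (1)·v_R² + (77/20)·v_R + (-1339/200) = 0
  disc = (77/20)² − 4·(1)·(-1339/200) = 16641/400 ; √disc = 129/20
  v_R = (−(77/20) + 129/20) / (2·(1)) = 13/10 m/s
check:
stop time T_s = (13/10)/(1/2) = 2.6000 s
robot covers v_R·T_r = 1.3000·0.2500 = 0.3250 m before braking
braking distance = 1.3000²/(2·0.5000) = 1.6900 m
human closes 1.8000·2.8500 = 5.1300 m
residual clearance needed = 0.2500+0.0200+0.0600 = 0.3300 m
sum ≈ 0.3250+1.6900+5.1300+0.3300 ≈ 7.4750 m = S ✓

v_R_max = 13/10 m/s = 1.3000 m/s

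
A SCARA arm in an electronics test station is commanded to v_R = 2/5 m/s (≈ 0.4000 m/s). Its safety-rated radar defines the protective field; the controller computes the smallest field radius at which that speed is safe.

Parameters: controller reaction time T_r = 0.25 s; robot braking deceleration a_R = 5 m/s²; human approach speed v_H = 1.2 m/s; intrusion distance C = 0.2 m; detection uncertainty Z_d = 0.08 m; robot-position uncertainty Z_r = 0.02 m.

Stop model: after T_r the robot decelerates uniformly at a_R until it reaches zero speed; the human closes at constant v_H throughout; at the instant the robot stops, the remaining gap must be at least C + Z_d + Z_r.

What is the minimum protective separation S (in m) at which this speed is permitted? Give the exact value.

braking lasts T_s = (2/5)/5 = 0.0800 s
reaction-phase robot travel = 0.4000·0.2500 = 0.1000 m
robot under decel: 0.4000²/(2·5.0000) = 0.0160 m
human over T_r+T_s: 1.2000·(0.2500+0.0800) = 0.3960 m
residual clearance needed = 0.2000+0.0800+0.0200 = 0.3000 m
S_min ≈ 0.1000+0.0160+0.3960+0.3000  ⇒  S_min = 203/250 m

S_min = 203/250 m = 0.8120 m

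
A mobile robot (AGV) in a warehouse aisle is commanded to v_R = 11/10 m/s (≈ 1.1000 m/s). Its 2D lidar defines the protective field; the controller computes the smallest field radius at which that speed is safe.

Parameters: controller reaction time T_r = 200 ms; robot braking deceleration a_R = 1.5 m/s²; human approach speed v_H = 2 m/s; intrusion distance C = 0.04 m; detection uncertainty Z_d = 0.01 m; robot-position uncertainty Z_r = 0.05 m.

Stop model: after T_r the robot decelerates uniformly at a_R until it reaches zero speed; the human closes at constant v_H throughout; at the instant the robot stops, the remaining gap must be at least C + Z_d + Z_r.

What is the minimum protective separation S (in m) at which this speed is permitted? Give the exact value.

S_min = 259/100 m = 2.5900 m

stop time T_s = (11/10)/(3/2) = 0.7333 s
robot covers v_R·T_r = 1.1000·0.2000 = 0.2200 m before braking
robot under decel: 1.1000²/(2·1.5000) = 0.4033 m
human closes 2.0000·0.9333 = 1.8667 m
margins: 0.0400+0.0100+0.0500 = 0.1000 m
S_min ≈ 0.2200+0.4033+1.8667+0.1000  ⇒  S_min = 259/100 m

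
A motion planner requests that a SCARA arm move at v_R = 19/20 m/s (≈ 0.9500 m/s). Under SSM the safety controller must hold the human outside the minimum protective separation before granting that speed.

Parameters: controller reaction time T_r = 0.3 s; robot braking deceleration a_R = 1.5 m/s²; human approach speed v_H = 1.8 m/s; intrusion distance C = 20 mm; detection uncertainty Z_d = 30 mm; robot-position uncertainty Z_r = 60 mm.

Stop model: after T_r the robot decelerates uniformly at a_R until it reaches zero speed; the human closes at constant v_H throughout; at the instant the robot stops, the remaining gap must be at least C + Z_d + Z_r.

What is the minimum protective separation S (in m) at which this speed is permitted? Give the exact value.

braking lasts T_s = (19/20)/(3/2) = 0.6333 s
reaction-phase robot travel = 0.9500·0.3000 = 0.2850 m
braking distance = 0.9500²/(2·1.5000) = 0.3008 m
human closes 1.8000·0.9333 = 1.6800 m
margins: 0.0200+0.0300+0.0600 = 0.1100 m
S_min ≈ 0.2850+0.3008+1.6800+0.1100  ⇒  S_min = 2851/1200 m

S_min = 2851/1200 m = 2.3758 m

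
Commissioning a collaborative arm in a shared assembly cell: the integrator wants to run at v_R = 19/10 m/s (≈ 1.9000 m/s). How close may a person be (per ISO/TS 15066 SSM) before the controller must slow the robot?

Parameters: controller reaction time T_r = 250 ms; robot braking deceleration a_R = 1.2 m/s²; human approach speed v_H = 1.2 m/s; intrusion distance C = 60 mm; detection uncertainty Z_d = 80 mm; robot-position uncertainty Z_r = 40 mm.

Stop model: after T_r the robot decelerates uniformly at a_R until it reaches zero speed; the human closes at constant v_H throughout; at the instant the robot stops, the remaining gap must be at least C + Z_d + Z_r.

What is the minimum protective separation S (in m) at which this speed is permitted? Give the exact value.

T_s = v_R/a_R = (19/10)/(6/5) = 1.5833 s
reaction-phase robot travel = 1.9000·0.2500 = 0.4750 m
robot covers 1.9000·1.5833 − ½·1.2000·1.5833² = 1.5042 m while stopping
person approaches 1.2000·(0.2500+1.5833) = 2.2000 m
C+Z_d+Z_r = 0.0600+0.0800+0.0400 = 0.1800 m
S_min ≈ 0.4750+1.5042+2.2000+0.1800  ⇒  S_min = 5231/1200 m

S_min = 5231/1200 m = 4.3592 m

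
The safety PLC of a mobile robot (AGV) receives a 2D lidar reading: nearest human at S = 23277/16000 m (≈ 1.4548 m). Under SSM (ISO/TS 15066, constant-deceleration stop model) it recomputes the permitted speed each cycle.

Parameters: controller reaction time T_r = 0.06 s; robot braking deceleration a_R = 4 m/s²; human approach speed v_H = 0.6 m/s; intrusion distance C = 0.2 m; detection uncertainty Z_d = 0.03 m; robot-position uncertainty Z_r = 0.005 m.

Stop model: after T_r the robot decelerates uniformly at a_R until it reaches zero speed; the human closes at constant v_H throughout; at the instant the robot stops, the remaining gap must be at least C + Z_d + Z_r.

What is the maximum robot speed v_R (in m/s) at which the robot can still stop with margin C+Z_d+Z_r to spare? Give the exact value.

v_R_max = 47/20 m/s = 2.3500 m/s

at the boundary: (1/8)·v² + (21/100)·v + (-18941/16000) = 0
  disc = (21/100)² − 4·(1/8)·(-18941/16000) = 101761/160000 ; √disc = 319/400
  v_R = (−(21/100) + 319/400) / (2·(1/8)) = 47/20 m/s
check:
stop time T_s = (47/20)/4 = 0.5875 s
robot in T_r: 2.3500·0.0600 = 0.1410 m
robot covers 2.3500·0.5875 − ½·4.0000·0.5875² = 0.6903 m while stopping
human over T_r+T_s: 0.6000·(0.0600+0.5875) = 0.3885 m
residual clearance needed = 0.2000+0.0300+0.0050 = 0.2350 m
sum ≈ 0.1410+0.6903+0.3885+0.2350 ≈ 1.4548 m = S ✓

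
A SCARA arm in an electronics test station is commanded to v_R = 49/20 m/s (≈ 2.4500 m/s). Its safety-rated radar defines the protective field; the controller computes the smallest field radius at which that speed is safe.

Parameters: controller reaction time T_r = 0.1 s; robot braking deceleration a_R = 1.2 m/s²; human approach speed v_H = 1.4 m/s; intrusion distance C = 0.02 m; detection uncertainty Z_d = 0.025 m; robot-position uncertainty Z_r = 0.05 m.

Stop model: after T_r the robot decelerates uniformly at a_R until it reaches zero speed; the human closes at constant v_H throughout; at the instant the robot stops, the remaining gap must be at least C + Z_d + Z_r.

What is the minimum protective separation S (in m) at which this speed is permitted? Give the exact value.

T_s = v_R/a_R = (49/20)/(6/5) = 2.0417 s
robot covers v_R·T_r = 2.4500·0.1000 = 0.2450 m before braking
robot covers 2.4500·2.0417 − ½·1.2000·2.0417² = 2.5010 m while stopping
human closes 1.4000·2.1417 = 2.9983 m
margins: 0.0200+0.0250+0.0500 = 0.0950 m
S_min ≈ 0.2450+2.5010+2.9983+0.0950  ⇒  S_min = 9343/1600 m

S_min = 9343/1600 m = 5.8394 m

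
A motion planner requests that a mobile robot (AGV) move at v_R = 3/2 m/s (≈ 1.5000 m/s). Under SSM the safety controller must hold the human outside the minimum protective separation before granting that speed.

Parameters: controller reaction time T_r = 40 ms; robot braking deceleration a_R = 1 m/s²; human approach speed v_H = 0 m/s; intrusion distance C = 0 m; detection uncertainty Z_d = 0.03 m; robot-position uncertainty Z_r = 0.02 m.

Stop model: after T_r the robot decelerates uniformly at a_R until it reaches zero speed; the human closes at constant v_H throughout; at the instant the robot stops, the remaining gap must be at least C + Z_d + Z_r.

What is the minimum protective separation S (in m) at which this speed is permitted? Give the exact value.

stop time T_s = (3/2)/1 = 1.5000 s
reaction-phase robot travel = 1.5000·0.0400 = 0.0600 m
robot under decel: 1.5000²/(2·1.0000) = 1.1250 m
human closes 0.0000·1.5400 = 0.0000 m
residual clearance needed = 0.0000+0.0300+0.0200 = 0.0500 m
S_min ≈ 0.0600+1.1250+0.0000+0.0500  ⇒  S_min = 247/200 m

S_min = 247/200 m = 1.2350 m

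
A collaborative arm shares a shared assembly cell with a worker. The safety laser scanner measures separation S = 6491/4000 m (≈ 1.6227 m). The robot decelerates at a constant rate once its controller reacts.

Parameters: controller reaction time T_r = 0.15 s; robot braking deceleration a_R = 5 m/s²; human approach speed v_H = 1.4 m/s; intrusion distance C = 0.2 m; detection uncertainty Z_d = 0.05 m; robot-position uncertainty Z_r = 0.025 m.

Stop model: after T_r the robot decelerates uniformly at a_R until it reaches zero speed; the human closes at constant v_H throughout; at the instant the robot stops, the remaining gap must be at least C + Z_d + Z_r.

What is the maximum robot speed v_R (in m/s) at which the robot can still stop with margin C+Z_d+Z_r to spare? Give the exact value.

v_R_max = 37/20 m/s = 1.8500 m/s

at the boundary: (1/10)·v² + (43/100)·v + (-4551/4000) = 0
  disc = (43/100)² − 4·(1/10)·(-4551/4000) = 16/25 ; √disc = 4/5
  v_R = (−(43/100) + 4/5) / (2·(1/10)) = 37/20 m/s
check:
T_s = v_R/a_R = (37/20)/5 = 0.3700 s
reaction-phase robot travel = 1.8500·0.1500 = 0.2775 m
braking distance = 1.8500²/(2·5.0000) = 0.3422 m
human closes 1.4000·0.5200 = 0.7280 m
C+Z_d+Z_r = 0.2000+0.0500+0.0250 = 0.2750 m
sum ≈ 0.2775+0.3422+0.7280+0.2750 ≈ 1.6227 m = S ✓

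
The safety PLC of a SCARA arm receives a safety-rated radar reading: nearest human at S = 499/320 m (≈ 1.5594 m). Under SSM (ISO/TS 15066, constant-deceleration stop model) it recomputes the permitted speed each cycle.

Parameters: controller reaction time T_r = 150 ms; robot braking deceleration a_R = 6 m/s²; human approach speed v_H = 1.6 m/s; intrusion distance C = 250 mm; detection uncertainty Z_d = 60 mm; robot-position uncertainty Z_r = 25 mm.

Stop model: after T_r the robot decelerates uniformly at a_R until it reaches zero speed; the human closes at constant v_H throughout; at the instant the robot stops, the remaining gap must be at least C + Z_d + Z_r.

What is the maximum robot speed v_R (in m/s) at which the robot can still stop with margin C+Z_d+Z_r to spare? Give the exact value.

at the boundary: (1/12)·v² + (5/12)·v + (-63/64) = 0
  disc = (5/12)² − 4·(1/12)·(-63/64) = 289/576 ; √disc = 17/24
  v_R = (−(5/12) + 17/24) / (2·(1/12)) = 7/4 m/s
check:
braking lasts T_s = (7/4)/6 = 0.2917 s
robot covers v_R·T_r = 1.7500·0.1500 = 0.2625 m before braking
braking distance = 1.7500²/(2·6.0000) = 0.2552 m
person approaches 1.6000·(0.1500+0.2917) = 0.7067 m
C+Z_d+Z_r = 0.2500+0.0600+0.0250 = 0.3350 m
sum ≈ 0.2625+0.2552+0.7067+0.3350 ≈ 1.5594 m = S ✓

v_R_max = 7/4 m/s = 1.7500 m/s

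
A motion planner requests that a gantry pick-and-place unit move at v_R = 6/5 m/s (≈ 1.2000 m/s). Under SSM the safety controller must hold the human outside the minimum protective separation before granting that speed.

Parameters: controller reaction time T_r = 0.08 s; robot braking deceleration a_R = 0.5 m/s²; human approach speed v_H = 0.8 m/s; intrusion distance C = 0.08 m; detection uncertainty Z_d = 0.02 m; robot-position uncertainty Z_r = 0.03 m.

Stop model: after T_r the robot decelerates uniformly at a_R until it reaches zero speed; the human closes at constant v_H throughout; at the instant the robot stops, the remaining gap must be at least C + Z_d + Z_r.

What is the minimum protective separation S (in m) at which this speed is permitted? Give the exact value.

stop time T_s = (6/5)/(1/2) = 2.4000 s
robot in T_r: 1.2000·0.0800 = 0.0960 m
braking distance = 1.2000²/(2·0.5000) = 1.4400 m
human over T_r+T_s: 0.8000·(0.0800+2.4000) = 1.9840 m
residual clearance needed = 0.0800+0.0200+0.0300 = 0.1300 m
S_min ≈ 0.0960+1.4400+1.9840+0.1300  ⇒  S_min = 73/20 m

S_min = 73/20 m = 3.6500 m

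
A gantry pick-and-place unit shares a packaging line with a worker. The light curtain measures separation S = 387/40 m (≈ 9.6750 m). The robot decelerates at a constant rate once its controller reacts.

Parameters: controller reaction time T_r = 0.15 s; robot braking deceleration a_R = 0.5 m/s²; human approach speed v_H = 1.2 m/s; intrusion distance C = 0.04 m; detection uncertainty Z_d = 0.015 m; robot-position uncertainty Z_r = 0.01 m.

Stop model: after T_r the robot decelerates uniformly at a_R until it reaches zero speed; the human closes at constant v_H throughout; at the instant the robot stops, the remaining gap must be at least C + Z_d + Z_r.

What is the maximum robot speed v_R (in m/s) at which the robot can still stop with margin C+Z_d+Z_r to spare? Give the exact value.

v_R_max = 41/20 m/s = 2.0500 m/s

collect terms ⇒ (1)·v_R² + (51/20)·v_R + (-943/100) = 0
  disc = (51/20)² − 4·(1)·(-943/100) = 17689/400 ; √disc = 133/20
  v_R = (−(51/20) + 133/20) / (2·(1)) = 41/20 m/s
check:
T_s = v_R/a_R = (41/20)/(1/2) = 4.1000 s
robot in T_r: 2.0500·0.1500 = 0.3075 m
robot covers 2.0500·4.1000 − ½·0.5000·4.1000² = 4.2025 m while stopping
human over T_r+T_s: 1.2000·(0.1500+4.1000) = 5.1000 m
margins: 0.0400+0.0150+0.0100 = 0.0650 m
sum ≈ 0.3075+4.2025+5.1000+0.0650 ≈ 9.6750 m = S ✓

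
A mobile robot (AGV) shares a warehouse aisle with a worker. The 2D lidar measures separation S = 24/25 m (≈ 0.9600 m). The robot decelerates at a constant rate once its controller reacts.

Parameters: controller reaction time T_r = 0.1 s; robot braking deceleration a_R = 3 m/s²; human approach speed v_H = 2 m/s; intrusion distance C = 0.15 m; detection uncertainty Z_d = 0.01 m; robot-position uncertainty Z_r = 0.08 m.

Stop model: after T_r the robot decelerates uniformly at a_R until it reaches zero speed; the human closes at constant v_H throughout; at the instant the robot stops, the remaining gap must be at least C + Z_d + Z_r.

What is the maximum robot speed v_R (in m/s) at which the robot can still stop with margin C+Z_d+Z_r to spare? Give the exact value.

v_R_max = 3/5 m/s = 0.6000 m/s

quadratic (1/6)·v² + (23/30)·v + (-13/25) = 0
  disc = (23/30)² − 4·(1/6)·(-13/25) = 841/900 ; √disc = 29/30
  v_R = (−(23/30) + 29/30) / (2·(1/6)) = 3/5 m/s
check:
stop time T_s = (3/5)/3 = 0.2000 s
robot covers v_R·T_r = 0.6000·0.1000 = 0.0600 m before braking
robot under decel: 0.6000²/(2·3.0000) = 0.0600 m
human closes 2.0000·0.3000 = 0.6000 m
residual clearance needed = 0.1500+0.0100+0.0800 = 0.2400 m
sum ≈ 0.0600+0.0600+0.6000+0.2400 ≈ 0.9600 m = S ✓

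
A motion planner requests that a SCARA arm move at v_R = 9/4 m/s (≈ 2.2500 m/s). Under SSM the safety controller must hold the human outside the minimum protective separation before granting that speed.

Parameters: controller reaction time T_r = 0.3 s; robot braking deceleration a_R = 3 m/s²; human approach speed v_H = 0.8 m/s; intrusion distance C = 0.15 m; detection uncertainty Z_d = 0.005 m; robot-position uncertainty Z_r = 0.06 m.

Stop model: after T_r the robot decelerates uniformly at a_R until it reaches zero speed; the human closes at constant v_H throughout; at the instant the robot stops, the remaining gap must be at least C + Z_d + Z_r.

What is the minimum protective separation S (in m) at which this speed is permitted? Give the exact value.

S_min = 2059/800 m = 2.5737 m

T_s = v_R/a_R = (9/4)/3 = 0.7500 s
robot covers v_R·T_r = 2.2500·0.3000 = 0.6750 m before braking
braking distance = 2.2500²/(2·3.0000) = 0.8438 m
human over T_r+T_s: 0.8000·(0.3000+0.7500) = 0.8400 m
margins: 0.1500+0.0050+0.0600 = 0.2150 m
S_min ≈ 0.6750+0.8438+0.8400+0.2150  ⇒  S_min = 2059/800 m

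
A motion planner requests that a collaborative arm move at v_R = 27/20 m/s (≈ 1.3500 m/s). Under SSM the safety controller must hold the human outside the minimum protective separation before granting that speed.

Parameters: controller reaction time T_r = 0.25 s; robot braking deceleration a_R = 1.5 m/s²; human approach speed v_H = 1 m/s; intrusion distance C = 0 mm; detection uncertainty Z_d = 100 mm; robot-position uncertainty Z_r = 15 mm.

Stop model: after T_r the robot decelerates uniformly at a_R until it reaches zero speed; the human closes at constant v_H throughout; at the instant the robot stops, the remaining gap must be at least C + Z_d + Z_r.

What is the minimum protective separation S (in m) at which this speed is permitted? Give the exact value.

S_min = 221/100 m = 2.2100 m

T_s = v_R/a_R = (27/20)/(3/2) = 0.9000 s
robot in T_r: 1.3500·0.2500 = 0.3375 m
robot under decel: 1.3500²/(2·1.5000) = 0.6075 m
person approaches 1.0000·(0.2500+0.9000) = 1.1500 m
margins: 0.0000+0.1000+0.0150 = 0.1150 m
S_min ≈ 0.3375+0.6075+1.1500+0.1150  ⇒  S_min = 221/100 m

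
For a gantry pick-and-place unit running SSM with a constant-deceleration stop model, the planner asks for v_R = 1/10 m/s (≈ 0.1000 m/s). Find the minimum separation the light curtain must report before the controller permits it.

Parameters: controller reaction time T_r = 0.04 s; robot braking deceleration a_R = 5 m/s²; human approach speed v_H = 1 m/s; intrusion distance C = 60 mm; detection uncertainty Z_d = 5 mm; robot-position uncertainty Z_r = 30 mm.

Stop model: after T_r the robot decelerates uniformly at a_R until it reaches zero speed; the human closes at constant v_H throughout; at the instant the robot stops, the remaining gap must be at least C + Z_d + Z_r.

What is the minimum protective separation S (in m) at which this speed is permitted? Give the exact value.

S_min = 4/25 m = 0.1600 m

stop time T_s = (1/10)/5 = 0.0200 s
robot in T_r: 0.1000·0.0400 = 0.0040 m
braking distance = 0.1000²/(2·5.0000) = 0.0010 m
human closes 1.0000·0.0600 = 0.0600 m
residual clearance needed = 0.0600+0.0050+0.0300 = 0.0950 m
S_min ≈ 0.0040+0.0010+0.0600+0.0950  ⇒  S_min = 4/25 m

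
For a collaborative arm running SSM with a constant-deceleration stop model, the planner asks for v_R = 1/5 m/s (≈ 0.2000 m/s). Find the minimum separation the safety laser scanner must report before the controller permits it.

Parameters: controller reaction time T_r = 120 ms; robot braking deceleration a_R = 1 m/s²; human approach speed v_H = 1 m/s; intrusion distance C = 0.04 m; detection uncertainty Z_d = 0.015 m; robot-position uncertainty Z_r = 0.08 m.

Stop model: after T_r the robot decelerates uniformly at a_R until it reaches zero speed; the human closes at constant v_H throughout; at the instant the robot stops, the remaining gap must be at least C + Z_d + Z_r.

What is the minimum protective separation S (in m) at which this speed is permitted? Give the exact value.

S_min = 499/1000 m = 0.4990 m

T_s = v_R/a_R = (1/5)/1 = 0.2000 s
robot in T_r: 0.2000·0.1200 = 0.0240 m
robot covers 0.2000·0.2000 − ½·1.0000·0.2000² = 0.0200 m while stopping
human closes 1.0000·0.3200 = 0.3200 m
C+Z_d+Z_r = 0.0400+0.0150+0.0800 = 0.1350 m
S_min ≈ 0.0240+0.0200+0.3200+0.1350  ⇒  S_min = 499/1000 m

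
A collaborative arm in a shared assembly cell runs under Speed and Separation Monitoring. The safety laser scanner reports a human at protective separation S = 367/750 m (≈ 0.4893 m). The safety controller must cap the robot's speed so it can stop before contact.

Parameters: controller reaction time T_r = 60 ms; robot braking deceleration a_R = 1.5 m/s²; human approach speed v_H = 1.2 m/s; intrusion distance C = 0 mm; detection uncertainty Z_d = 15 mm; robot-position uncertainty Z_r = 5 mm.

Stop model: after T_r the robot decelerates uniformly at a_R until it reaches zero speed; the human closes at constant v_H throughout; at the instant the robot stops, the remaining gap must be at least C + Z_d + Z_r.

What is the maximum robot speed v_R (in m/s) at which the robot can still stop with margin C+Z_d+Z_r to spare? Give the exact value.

at the boundary: (1/3)·v² + (43/50)·v + (-149/375) = 0
  disc = (43/50)² − 4·(1/3)·(-149/375) = 28561/22500 ; √disc = 169/150
  v_R = (−(43/50) + 169/150) / (2·(1/3)) = 2/5 m/s
check:
braking lasts T_s = (2/5)/(3/2) = 0.2667 s
reaction-phase robot travel = 0.4000·0.0600 = 0.0240 m
braking distance = 0.4000²/(2·1.5000) = 0.0533 m
person approaches 1.2000·(0.0600+0.2667) = 0.3920 m
margins: 0.0000+0.0150+0.0050 = 0.0200 m
sum ≈ 0.0240+0.0533+0.3920+0.0200 ≈ 0.4893 m = S ✓

v_R_max = 2/5 m/s = 0.4000 m/s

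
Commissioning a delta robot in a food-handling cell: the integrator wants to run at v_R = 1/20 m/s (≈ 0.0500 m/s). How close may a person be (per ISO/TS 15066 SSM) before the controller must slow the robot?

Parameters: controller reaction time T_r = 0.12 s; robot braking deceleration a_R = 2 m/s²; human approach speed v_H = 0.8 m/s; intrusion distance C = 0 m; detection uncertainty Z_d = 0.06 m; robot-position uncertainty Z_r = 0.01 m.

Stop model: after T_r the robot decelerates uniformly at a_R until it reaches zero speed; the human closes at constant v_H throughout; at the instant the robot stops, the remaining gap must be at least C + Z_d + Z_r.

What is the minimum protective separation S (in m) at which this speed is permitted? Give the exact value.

S_min = 1541/8000 m = 0.1926 m

T_s = v_R/a_R = (1/20)/2 = 0.0250 s
robot in T_r: 0.0500·0.1200 = 0.0060 m
braking distance = 0.0500²/(2·2.0000) = 0.0006 m
person approaches 0.8000·(0.1200+0.0250) = 0.1160 m
margins: 0.0000+0.0600+0.0100 = 0.0700 m
S_min ≈ 0.0060+0.0006+0.1160+0.0700  ⇒  S_min = 1541/8000 m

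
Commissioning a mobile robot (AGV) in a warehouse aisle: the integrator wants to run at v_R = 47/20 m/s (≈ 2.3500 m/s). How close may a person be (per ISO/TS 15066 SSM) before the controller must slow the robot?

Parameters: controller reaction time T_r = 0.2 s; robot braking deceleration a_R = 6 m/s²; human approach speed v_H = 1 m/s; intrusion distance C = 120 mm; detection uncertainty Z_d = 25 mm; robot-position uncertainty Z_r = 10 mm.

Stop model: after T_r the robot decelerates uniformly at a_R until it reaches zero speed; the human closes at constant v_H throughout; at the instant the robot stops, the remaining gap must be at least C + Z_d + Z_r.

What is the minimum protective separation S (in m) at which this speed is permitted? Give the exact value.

S_min = 2683/1600 m = 1.6769 m

braking lasts T_s = (47/20)/6 = 0.3917 s
reaction-phase robot travel = 2.3500·0.2000 = 0.4700 m
robot under decel: 2.3500²/(2·6.0000) = 0.4602 m
human closes 1.0000·0.5917 = 0.5917 m
C+Z_d+Z_r = 0.1200+0.0250+0.0100 = 0.1550 m
S_min ≈ 0.4700+0.4602+0.5917+0.1550  ⇒  S_min = 2683/1600 m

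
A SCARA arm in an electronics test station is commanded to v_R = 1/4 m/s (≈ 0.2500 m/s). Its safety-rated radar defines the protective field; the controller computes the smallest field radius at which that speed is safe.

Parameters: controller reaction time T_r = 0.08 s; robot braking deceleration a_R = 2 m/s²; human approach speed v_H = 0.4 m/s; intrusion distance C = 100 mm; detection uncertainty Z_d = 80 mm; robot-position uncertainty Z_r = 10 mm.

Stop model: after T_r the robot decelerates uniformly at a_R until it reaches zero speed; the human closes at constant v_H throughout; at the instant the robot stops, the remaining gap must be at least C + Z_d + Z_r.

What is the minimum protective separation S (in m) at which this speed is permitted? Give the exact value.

S_min = 2461/8000 m = 0.3076 m

braking lasts T_s = (1/4)/2 = 0.1250 s
robot in T_r: 0.2500·0.0800 = 0.0200 m
braking distance = 0.2500²/(2·2.0000) = 0.0156 m
human over T_r+T_s: 0.4000·(0.0800+0.1250) = 0.0820 m
residual clearance needed = 0.1000+0.0800+0.0100 = 0.1900 m
S_min ≈ 0.0200+0.0156+0.0820+0.1900  ⇒  S_min = 2461/8000 m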